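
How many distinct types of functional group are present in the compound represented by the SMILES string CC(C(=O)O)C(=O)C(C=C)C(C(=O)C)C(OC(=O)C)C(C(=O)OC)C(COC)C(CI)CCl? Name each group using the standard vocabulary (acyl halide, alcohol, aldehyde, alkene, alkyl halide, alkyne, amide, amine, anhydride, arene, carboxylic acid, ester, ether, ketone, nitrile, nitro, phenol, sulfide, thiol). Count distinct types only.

Taking each segment in turn:
  CH(COOH): pendant –COOH: carbonyl C bonded to C and –OH → carboxylic acid.
  CO: –C(=O)– with carbon on both sides → ketone.
  CH(CH=CH2): pendant –CH=CH2: C=C double bond → alkene.
  CH(COCH3): pendant –COCH3: carbonyl C bonded to two carbons → ketone.
  CH(OCOCH3): pendant –OC(=O)CH3: an acyloxy group → ester.
  CH(COOCH3): pendant –COOCH3: carbonyl C bonded to C and –OCH3 → ester.
  CH(CH2OCH3): pendant –CH2OCH3: C–O–C linkage → ether.
  CH(CH2I): pendant –CH2X: halogen on sp³ carbon → alkyl halide.
  CH2Cl: halogen on an sp³ carbon → alkyl halide.
Distinct types present: alkene, alkyl halide, carboxylic acid, ester, ether, ketone.

6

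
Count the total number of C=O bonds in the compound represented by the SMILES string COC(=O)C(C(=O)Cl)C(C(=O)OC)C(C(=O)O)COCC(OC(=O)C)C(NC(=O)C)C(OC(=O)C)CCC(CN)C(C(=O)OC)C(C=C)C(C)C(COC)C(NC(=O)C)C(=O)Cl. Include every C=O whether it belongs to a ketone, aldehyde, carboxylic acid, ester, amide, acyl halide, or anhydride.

CH3OOC: ester, 1 C=O (running total 1).
CH(COCl): acyl halide, 1 C=O (running total 2).
CH(COOCH3): ester, 1 C=O (running total 3).
CH(COOH): carboxylic acid, 1 C=O (running total 4).
CH(OCOCH3): ester, 1 C=O (running total 5).
CH(NHCOCH3): amide, 1 C=O (running total 6).
CH(OCOCH3): ester, 1 C=O (running total 7).
CH(COOCH3): ester, 1 C=O (running total 8).
CH(NHCOCH3): amide, 1 C=O (running total 9).
COCl: acyl halide, 1 C=O (running total 10).

10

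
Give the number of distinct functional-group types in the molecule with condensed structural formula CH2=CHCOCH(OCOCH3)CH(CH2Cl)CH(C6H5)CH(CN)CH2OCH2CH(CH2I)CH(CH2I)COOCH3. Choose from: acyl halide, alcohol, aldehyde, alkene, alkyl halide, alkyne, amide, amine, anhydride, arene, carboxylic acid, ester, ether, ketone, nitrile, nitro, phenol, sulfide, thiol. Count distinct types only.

Working along the chain:
  CH2=CH: C=C double bond → alkene.
  CO: –C(=O)– with carbon on both sides → ketone.
  CH(OCOCH3): pendant –OC(=O)CH3: an acyloxy group → ester.
  CH(CH2Cl): pendant –CH2X: halogen on sp³ carbon → alkyl halide.
  CH(C6H5): pendant –C6H5: benzene ring → arene.
  CH(CN): pendant –C≡N: nitrile.
  CH2OCH2: C–O–C with sp³ carbons on both sides and no adjacent C=O → ether.
  CH(CH2I): pendant –CH2X: halogen on sp³ carbon → alkyl halide.
  CH(CH2I): pendant –CH2X: halogen on sp³ carbon → alkyl halide.
  COOCH3: –C(=O)OCH3: carbonyl C bonded to C and to –OCH3 → ester (not ketone + ether).
Distinct types present: alkene, alkyl halide, arene, ester, ether, ketone, nitrile.

7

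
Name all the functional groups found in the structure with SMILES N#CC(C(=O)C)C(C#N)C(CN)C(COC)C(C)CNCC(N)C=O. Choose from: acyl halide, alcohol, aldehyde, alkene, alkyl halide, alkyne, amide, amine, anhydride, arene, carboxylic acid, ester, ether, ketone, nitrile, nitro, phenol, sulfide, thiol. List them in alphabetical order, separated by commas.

aldehyde, amine, ether, ketone, nitrile

Taking each segment in turn:
  N≡C: N≡C–: carbon triple-bonded to nitrogen → nitrile.
  CH(COCH3): pendant –COCH3: carbonyl C bonded to two carbons → ketone.
  CH(CN): pendant –C≡N: nitrile.
  CH(CH2NH2): pendant –CH2NH2: N on sp³ C, no adjacent C=O → amine.
  CH(CH2OCH3): pendant –CH2OCH3: C–O–C linkage → ether.
  CH2NHCH2: C–N–C with sp³ carbons and no adjacent C=O → amine (secondary).
  CH(NH2): –NH2 on an sp³ carbon with no adjacent C=O → amine.
  CHO: terminal –CHO: carbonyl C bonded to H and C → aldehyde.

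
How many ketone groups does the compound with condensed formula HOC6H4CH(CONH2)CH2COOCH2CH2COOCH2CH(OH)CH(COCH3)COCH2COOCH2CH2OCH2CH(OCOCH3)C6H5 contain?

Working along the chain:
  HOC6H4: –OH attached directly to an aromatic ring → phenol (not alcohol); the ring itself is an arene.
  CH(CONH2): pendant –CONH2: carbonyl C bonded to C and N → amide.
  CH2COOCH2: –C(=O)–O–C with C on the carbonyl side → ester.
  CH2COOCH2: –C(=O)–O–C with C on the carbonyl side → ester.
  CH(OH): –OH on an sp³ carbon → alcohol (secondary).
  CH(COCH3): pendant –COCH3: carbonyl C bonded to two carbons → ketone.
  CO: –C(=O)– with carbon on both sides → ketone.
  CH2COOCH2: –C(=O)–O–C with C on the carbonyl side → ester.
  CH2OCH2: C–O–C with sp³ carbons on both sides and no adjacent C=O → ether.
  CH(OCOCH3): pendant –OC(=O)CH3: an acyloxy group → ester.
  C6H5: –C6H5 phenyl ring → arene.
Ketone appears at: CH(COCH3), CO → 2.

2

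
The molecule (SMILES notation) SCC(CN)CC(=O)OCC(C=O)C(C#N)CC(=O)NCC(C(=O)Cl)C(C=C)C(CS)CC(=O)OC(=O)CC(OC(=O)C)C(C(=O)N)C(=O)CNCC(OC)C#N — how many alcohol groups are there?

Reading the structure from left to right:
  HSCH2: –SH on an sp³ carbon → thiol.
  CH(CH2NH2): pendant –CH2NH2: N on sp³ C, no adjacent C=O → amine.
  CH2COOCH2: –C(=O)–O–C with C on the carbonyl side → ester.
  CH(CHO): pendant –CHO: carbonyl C bonded to C and H → aldehyde.
  CH(CN): pendant –C≡N: nitrile.
  CH2CONHCH2: –C(=O)–N– linkage → amide (the N is not an amine).
  CH(COCl): pendant –C(=O)X: carbonyl C bonded to C and halogen → acyl halide.
  CH(CH=CH2): pendant –CH=CH2: C=C double bond → alkene.
  CH(CH2SH): pendant –CH2SH → thiol.
  CH2CO-O-COCH2: two acyl groups sharing one oxygen, –C(=O)–O–C(=O)– → anhydride.
  CH(OCOCH3): pendant –OC(=O)CH3: an acyloxy group → ester.
  CH(CONH2): pendant –CONH2: carbonyl C bonded to C and N → amide.
  CO: –C(=O)– with carbon on both sides → ketone.
  CH2NHCH2: C–N–C with sp³ carbons and no adjacent C=O → amine (secondary).
  CH(OCH3): pendant –OCH3: C–O–C with sp³ C, no adjacent C=O → ether.
  CN: –C≡N: carbon triple-bonded to nitrogen → nitrile.
No segment is a alcohol: HSCH2 is thiol, not alcohol; CH(CHO) is aldehyde, not alcohol; CH(CH2SH) is thiol, not alcohol. → 0.

0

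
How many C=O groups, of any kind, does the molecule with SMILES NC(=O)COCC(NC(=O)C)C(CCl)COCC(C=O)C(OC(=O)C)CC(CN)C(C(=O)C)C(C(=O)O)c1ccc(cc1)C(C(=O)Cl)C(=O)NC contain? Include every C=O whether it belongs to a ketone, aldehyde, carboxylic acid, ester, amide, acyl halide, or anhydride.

8

H2NCO: amide, 1 C=O (running total 1).
CH(NHCOCH3): amide, 1 C=O (running total 2).
CH(CHO): aldehyde, 1 C=O (running total 3).
CH(OCOCH3): ester, 1 C=O (running total 4).
CH(COCH3): ketone, 1 C=O (running total 5).
CH(COOH): carboxylic acid, 1 C=O (running total 6).
CH(COCl): acyl halide, 1 C=O (running total 7).
CONHCH3: amide, 1 C=O (running total 8).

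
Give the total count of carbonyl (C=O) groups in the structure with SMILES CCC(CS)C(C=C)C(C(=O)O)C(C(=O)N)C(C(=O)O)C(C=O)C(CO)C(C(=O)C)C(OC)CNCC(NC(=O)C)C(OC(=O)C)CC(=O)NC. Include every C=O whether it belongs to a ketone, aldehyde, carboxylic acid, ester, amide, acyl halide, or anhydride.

8

CH(COOH): carboxylic acid, 1 C=O (running total 1).
CH(CONH2): amide, 1 C=O (running total 2).
CH(COOH): carboxylic acid, 1 C=O (running total 3).
CH(CHO): aldehyde, 1 C=O (running total 4).
CH(COCH3): ketone, 1 C=O (running total 5).
CH(NHCOCH3): amide, 1 C=O (running total 6).
CH(OCOCH3): ester, 1 C=O (running total 7).
CONHCH3: amide, 1 C=O (running total 8).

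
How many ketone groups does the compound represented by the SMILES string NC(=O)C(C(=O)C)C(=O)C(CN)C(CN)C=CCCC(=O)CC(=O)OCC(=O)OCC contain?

–C(=O)NH2: carbonyl C bonded to C and to N → amide (the N is not a separate amine).
pendant –COCH3: carbonyl C bonded to two carbons → ketone.
–C(=O)– with carbon on both sides → ketone.
pendant –CH2NH2: N on sp³ C, no adjacent C=O → amine.
pendant –CH2NH2: N on sp³ C, no adjacent C=O → amine.
C=C double bond → alkene.
–C(=O)– with carbon on both sides → ketone.
–C(=O)–O–C with C on the carbonyl side → ester.
–C(=O)OCH2CH3: carbonyl C bonded to C and to –OEt → ester.
Ketone appears at: CH(COCH3), CO, CO → 3.

3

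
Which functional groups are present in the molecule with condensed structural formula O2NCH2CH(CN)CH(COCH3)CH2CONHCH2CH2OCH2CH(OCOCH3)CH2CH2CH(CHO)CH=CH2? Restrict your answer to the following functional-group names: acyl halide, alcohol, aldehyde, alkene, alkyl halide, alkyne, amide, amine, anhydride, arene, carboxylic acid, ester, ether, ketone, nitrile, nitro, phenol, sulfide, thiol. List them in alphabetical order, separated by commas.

aldehyde, alkene, amide, ester, ether, ketone, nitrile, nitro

–NO2 on carbon → nitro group.
pendant –C≡N: nitrile.
pendant –COCH3: carbonyl C bonded to two carbons → ketone.
–C(=O)–N– linkage → amide (the N is not an amine).
C–O–C with sp³ carbons on both sides and no adjacent C=O → ether.
pendant –OC(=O)CH3: an acyloxy group → ester.
pendant –CHO: carbonyl C bonded to C and H → aldehyde.
C=C double bond → alkene.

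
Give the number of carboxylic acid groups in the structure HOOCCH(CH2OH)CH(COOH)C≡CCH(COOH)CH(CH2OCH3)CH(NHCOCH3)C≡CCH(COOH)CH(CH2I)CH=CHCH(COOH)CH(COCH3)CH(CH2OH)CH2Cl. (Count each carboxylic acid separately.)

–COOH: carbonyl C bonded to –OH and C → carboxylic acid (the –OH is not a separate alcohol).
pendant –CH2OH on an sp³ backbone C → alcohol.
pendant –COOH: carbonyl C bonded to C and –OH → carboxylic acid.
C≡C triple bond → alkyne.
pendant –COOH: carbonyl C bonded to C and –OH → carboxylic acid.
pendant –CH2OCH3: C–O–C linkage → ether.
pendant –NHC(=O)CH3: N bonded to a carbonyl → amide (not amine).
C≡C triple bond → alkyne.
pendant –COOH: carbonyl C bonded to C and –OH → carboxylic acid.
pendant –CH2X: halogen on sp³ carbon → alkyl halide.
C=C double bond → alkene.
pendant –COOH: carbonyl C bonded to C and –OH → carboxylic acid.
pendant –COCH3: carbonyl C bonded to two carbons → ketone.
pendant –CH2OH on an sp³ backbone C → alcohol.
halogen on an sp³ carbon → alkyl halide.
Carboxylic acid appears at: HOOC, CH(COOH), CH(COOH), CH(COOH), CH(COOH) → 5.

5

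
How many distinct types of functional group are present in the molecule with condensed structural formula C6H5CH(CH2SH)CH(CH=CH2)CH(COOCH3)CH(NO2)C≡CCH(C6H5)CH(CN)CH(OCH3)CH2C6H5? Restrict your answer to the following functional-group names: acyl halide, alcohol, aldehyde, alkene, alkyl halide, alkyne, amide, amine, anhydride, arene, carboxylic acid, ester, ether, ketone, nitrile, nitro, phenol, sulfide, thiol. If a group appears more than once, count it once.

8

Taking each segment in turn:
  C6H5: C6H5– phenyl ring → arene.
  CH(CH2SH): pendant –CH2SH → thiol.
  CH(CH=CH2): pendant –CH=CH2: C=C double bond → alkene.
  CH(COOCH3): pendant –COOCH3: carbonyl C bonded to C and –OCH3 → ester.
  CH(NO2): –NO2 on an sp³ carbon → nitro (the N=O is not a carbonyl).
  C≡C: C≡C triple bond → alkyne.
  CH(C6H5): pendant –C6H5: benzene ring → arene.
  CH(CN): pendant –C≡N: nitrile.
  CH(OCH3): pendant –OCH3: C–O–C with sp³ C, no adjacent C=O → ether.
  C6H5: –C6H5 phenyl ring → arene.
Distinct types present: alkene, alkyne, arene, ester, ether, nitrile, nitro, thiol.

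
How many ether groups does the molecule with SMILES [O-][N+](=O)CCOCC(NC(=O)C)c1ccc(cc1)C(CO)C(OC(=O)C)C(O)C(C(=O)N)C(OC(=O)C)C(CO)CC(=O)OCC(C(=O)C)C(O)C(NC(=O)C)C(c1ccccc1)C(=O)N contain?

1

–NO2 on carbon → nitro group.
C–O–C with sp³ carbons on both sides and no adjacent C=O → ether.
pendant –NHC(=O)CH3: N bonded to a carbonyl → amide (not amine).
para-disubstituted benzene ring → arene.
pendant –CH2OH on an sp³ backbone C → alcohol.
pendant –OC(=O)CH3: an acyloxy group → ester.
–OH on an sp³ carbon → alcohol (secondary).
pendant –CONH2: carbonyl C bonded to C and N → amide.
pendant –OC(=O)CH3: an acyloxy group → ester.
pendant –CH2OH on an sp³ backbone C → alcohol.
–C(=O)–O–C with C on the carbonyl side → ester.
pendant –COCH3: carbonyl C bonded to two carbons → ketone.
–OH on an sp³ carbon → alcohol (secondary).
pendant –NHC(=O)CH3: N bonded to a carbonyl → amide (not amine).
pendant –C6H5: benzene ring → arene.
–C(=O)NH2: carbonyl C bonded to C and to N → amide (the N is not a separate amine).
Ether appears at: CH2OCH2 → 1.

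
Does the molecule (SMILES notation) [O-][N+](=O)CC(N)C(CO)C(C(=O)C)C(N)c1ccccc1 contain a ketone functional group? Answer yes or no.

–NO2 on carbon → nitro group.
–NH2 on an sp³ carbon with no adjacent C=O → amine.
pendant –CH2OH on an sp³ backbone C → alcohol.
pendant –COCH3: carbonyl C bonded to two carbons → ketone.
–NH2 on an sp³ carbon with no adjacent C=O → amine.
–C6H5 phenyl ring → arene.
The CH(COCH3) segment supplies the ketone: pendant –COCH3: carbonyl C bonded to two carbons → ketone.

yes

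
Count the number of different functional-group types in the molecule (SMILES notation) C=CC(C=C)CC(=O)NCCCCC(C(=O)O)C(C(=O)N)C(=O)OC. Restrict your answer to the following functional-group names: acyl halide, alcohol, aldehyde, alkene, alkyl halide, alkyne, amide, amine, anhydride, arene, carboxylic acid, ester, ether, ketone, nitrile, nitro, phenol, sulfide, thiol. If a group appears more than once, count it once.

C=C double bond → alkene.
pendant –CH=CH2: C=C double bond → alkene.
–C(=O)–N– linkage → amide (the N is not an amine).
pendant –COOH: carbonyl C bonded to C and –OH → carboxylic acid.
pendant –CONH2: carbonyl C bonded to C and N → amide.
–C(=O)OCH3: carbonyl C bonded to C and to –OCH3 → ester (not ketone + ether).
Distinct types present: alkene, amide, carboxylic acid, ester.

4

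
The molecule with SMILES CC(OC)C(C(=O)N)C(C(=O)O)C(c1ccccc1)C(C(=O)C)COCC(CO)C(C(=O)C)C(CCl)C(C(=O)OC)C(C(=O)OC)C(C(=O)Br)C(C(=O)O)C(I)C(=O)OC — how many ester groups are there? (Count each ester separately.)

pendant –OCH3: C–O–C with sp³ C, no adjacent C=O → ether.
pendant –CONH2: carbonyl C bonded to C and N → amide.
pendant –COOH: carbonyl C bonded to C and –OH → carboxylic acid.
pendant –C6H5: benzene ring → arene.
pendant –COCH3: carbonyl C bonded to two carbons → ketone.
C–O–C with sp³ carbons on both sides and no adjacent C=O → ether.
pendant –CH2OH on an sp³ backbone C → alcohol.
pendant –COCH3: carbonyl C bonded to two carbons → ketone.
pendant –CH2X: halogen on sp³ carbon → alkyl halide.
pendant –COOCH3: carbonyl C bonded to C and –OCH3 → ester.
pendant –COOCH3: carbonyl C bonded to C and –OCH3 → ester.
pendant –C(=O)X: carbonyl C bonded to C and halogen → acyl halide.
pendant –COOH: carbonyl C bonded to C and –OH → carboxylic acid.
halogen on an sp³ carbon → alkyl halide.
–C(=O)OCH3: carbonyl C bonded to C and to –OCH3 → ester (not ketone + ether).
Ester appears at: CH(COOCH3), CH(COOCH3), COOCH3 → 3.

3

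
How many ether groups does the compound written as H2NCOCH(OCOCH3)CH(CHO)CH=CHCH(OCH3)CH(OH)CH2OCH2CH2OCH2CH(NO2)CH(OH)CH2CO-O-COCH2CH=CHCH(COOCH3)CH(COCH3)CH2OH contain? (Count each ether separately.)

–C(=O)NH2: carbonyl C bonded to C and to N → amide (the N is not a separate amine).
pendant –OC(=O)CH3: an acyloxy group → ester.
pendant –CHO: carbonyl C bonded to C and H → aldehyde.
C=C double bond → alkene.
pendant –OCH3: C–O–C with sp³ C, no adjacent C=O → ether.
–OH on an sp³ carbon → alcohol (secondary).
C–O–C with sp³ carbons on both sides and no adjacent C=O → ether.
C–O–C with sp³ carbons on both sides and no adjacent C=O → ether.
–NO2 on an sp³ carbon → nitro (the N=O is not a carbonyl).
–OH on an sp³ carbon → alcohol (secondary).
two acyl groups sharing one oxygen, –C(=O)–O–C(=O)– → anhydride.
C=C double bond → alkene.
pendant –COOCH3: carbonyl C bonded to C and –OCH3 → ester.
pendant –COCH3: carbonyl C bonded to two carbons → ketone.
–OH on an sp³ carbon → alcohol.
Ether appears at: CH(OCH3), CH2OCH2, CH2OCH2 → 3.

3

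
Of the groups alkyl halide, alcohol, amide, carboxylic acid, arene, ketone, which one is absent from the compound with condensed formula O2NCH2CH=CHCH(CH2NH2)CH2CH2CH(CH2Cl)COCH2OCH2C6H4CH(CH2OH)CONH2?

carboxylic acid

amide: present (CONH2 — –C(=O)NH2: carbonyl C bonded to C and to N → amide (the N is not a separate amine)).
arene: present (C6H4 — para-disubstituted benzene ring → arene).
alcohol: present (CH(CH2OH) — pendant –CH2OH on an sp³ backbone C → alcohol).
ketone: present (CO — –C(=O)– with carbon on both sides → ketone).
alkyl halide: present (CH(CH2Cl) — pendant –CH2X: halogen on sp³ carbon → alkyl halide).
carboxylic acid: absent. In CONH2, the carbonyl is bonded to nitrogen, not to –OH; that is an amide.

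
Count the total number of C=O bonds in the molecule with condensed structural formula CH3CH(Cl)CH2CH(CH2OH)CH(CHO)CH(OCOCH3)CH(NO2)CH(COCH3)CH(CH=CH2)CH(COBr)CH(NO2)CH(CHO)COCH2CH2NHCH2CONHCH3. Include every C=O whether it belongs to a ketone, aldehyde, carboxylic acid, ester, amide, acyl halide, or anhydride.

7

CH(CHO): aldehyde, 1 C=O (running total 1).
CH(OCOCH3): ester, 1 C=O (running total 2).
CH(COCH3): ketone, 1 C=O (running total 3).
CH(COBr): acyl halide, 1 C=O (running total 4).
CH(CHO): aldehyde, 1 C=O (running total 5).
CO: ketone, 1 C=O (running total 6).
CONHCH3: amide, 1 C=O (running total 7).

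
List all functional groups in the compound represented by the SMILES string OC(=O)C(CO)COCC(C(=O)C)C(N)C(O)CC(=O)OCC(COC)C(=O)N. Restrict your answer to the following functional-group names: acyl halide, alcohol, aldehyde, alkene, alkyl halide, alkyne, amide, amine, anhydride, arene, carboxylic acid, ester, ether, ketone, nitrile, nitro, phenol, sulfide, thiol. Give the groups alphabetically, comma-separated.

alcohol, amide, amine, carboxylic acid, ester, ether, ketone

–COOH: carbonyl C bonded to –OH and C → carboxylic acid (the –OH is not a separate alcohol).
pendant –CH2OH on an sp³ backbone C → alcohol.
C–O–C with sp³ carbons on both sides and no adjacent C=O → ether.
pendant –COCH3: carbonyl C bonded to two carbons → ketone.
–NH2 on an sp³ carbon with no adjacent C=O → amine.
–OH on an sp³ carbon → alcohol (secondary).
–C(=O)–O–C with C on the carbonyl side → ester.
pendant –CH2OCH3: C–O–C linkage → ether.
–C(=O)NH2: carbonyl C bonded to C and to N → amide (the N is not a separate amine).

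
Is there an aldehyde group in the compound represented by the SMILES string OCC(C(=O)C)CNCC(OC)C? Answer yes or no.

no

HO– on an sp³ carbon → alcohol.
pendant –COCH3: carbonyl C bonded to two carbons → ketone.
C–N–C with sp³ carbons and no adjacent C=O → amine (secondary).
pendant –OCH3: C–O–C with sp³ C, no adjacent C=O → ether.
In CH(COCH3), the carbonyl carbon is bonded to two carbons, so it is a ketone, not an aldehyde.
The groups actually present are: alcohol, amine, ether, ketone.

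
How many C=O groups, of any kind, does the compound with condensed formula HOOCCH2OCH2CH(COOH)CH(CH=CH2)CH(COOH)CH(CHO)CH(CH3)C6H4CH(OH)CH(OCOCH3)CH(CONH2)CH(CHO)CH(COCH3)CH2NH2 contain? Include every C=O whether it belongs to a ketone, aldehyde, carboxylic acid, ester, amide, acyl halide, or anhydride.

8

HOOC: carboxylic acid, 1 C=O (running total 1).
CH(COOH): carboxylic acid, 1 C=O (running total 2).
CH(COOH): carboxylic acid, 1 C=O (running total 3).
CH(CHO): aldehyde, 1 C=O (running total 4).
CH(OCOCH3): ester, 1 C=O (running total 5).
CH(CONH2): amide, 1 C=O (running total 6).
CH(CHO): aldehyde, 1 C=O (running total 7).
CH(COCH3): ketone, 1 C=O (running total 8).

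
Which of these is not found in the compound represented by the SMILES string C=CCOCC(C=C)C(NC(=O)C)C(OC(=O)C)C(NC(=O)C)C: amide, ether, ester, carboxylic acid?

ether: present (CH2OCH2 — C–O–C with sp³ carbons on both sides and no adjacent C=O → ether).
ester: present (CH(OCOCH3) — pendant –OC(=O)CH3: an acyloxy group → ester).
amide: present (CH(NHCOCH3) — pendant –NHC(=O)CH3: N bonded to a carbonyl → amide (not amine)).
carboxylic acid: absent. In CH(OCOCH3), the acyl oxygen is bonded to carbon (–O–C), not to H, so this is an ester. In CH(NHCOCH3), the carbonyl is bonded to nitrogen, not to –OH; that is an amide.

carboxylic acid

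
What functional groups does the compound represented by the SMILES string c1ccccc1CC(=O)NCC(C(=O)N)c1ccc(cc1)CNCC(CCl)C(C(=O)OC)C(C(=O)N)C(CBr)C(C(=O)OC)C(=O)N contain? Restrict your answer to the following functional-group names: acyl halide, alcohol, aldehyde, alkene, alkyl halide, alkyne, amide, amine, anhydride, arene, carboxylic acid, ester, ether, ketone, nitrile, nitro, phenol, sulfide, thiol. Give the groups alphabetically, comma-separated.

alkyl halide, amide, amine, arene, ester

Taking each segment in turn:
  C6H5: C6H5– phenyl ring → arene.
  CH2CONHCH2: –C(=O)–N– linkage → amide (the N is not an amine).
  CH(CONH2): pendant –CONH2: carbonyl C bonded to C and N → amide.
  C6H4: para-disubstituted benzene ring → arene.
  CH2NHCH2: C–N–C with sp³ carbons and no adjacent C=O → amine (secondary).
  CH(CH2Cl): pendant –CH2X: halogen on sp³ carbon → alkyl halide.
  CH(COOCH3): pendant –COOCH3: carbonyl C bonded to C and –OCH3 → ester.
  CH(CONH2): pendant –CONH2: carbonyl C bonded to C and N → amide.
  CH(CH2Br): pendant –CH2X: halogen on sp³ carbon → alkyl halide.
  CH(COOCH3): pendant –COOCH3: carbonyl C bonded to C and –OCH3 → ester.
  CONH2: –C(=O)NH2: carbonyl C bonded to C and to N → amide (the N is not a separate amine).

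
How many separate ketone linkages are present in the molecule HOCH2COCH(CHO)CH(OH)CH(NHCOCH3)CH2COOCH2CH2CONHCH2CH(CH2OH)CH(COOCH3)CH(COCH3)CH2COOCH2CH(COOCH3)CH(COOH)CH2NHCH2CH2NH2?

2

Taking each segment in turn:
  HOCH2: HO– on an sp³ carbon → alcohol.
  CO: –C(=O)– with carbon on both sides → ketone.
  CH(CHO): pendant –CHO: carbonyl C bonded to C and H → aldehyde.
  CH(OH): –OH on an sp³ carbon → alcohol (secondary).
  CH(NHCOCH3): pendant –NHC(=O)CH3: N bonded to a carbonyl → amide (not amine).
  CH2COOCH2: –C(=O)–O–C with C on the carbonyl side → ester.
  CH2CONHCH2: –C(=O)–N– linkage → amide (the N is not an amine).
  CH(CH2OH): pendant –CH2OH on an sp³ backbone C → alcohol.
  CH(COOCH3): pendant –COOCH3: carbonyl C bonded to C and –OCH3 → ester.
  CH(COCH3): pendant –COCH3: carbonyl C bonded to two carbons → ketone.
  CH2COOCH2: –C(=O)–O–C with C on the carbonyl side → ester.
  CH(COOCH3): pendant –COOCH3: carbonyl C bonded to C and –OCH3 → ester.
  CH(COOH): pendant –COOH: carbonyl C bonded to C and –OH → carboxylic acid.
  CH2NHCH2: C–N–C with sp³ carbons and no adjacent C=O → amine (secondary).
  CH2NH2: –NH2 on an sp³ carbon with no adjacent C=O → amine.
Ketone appears at: CO, CH(COCH3) → 2.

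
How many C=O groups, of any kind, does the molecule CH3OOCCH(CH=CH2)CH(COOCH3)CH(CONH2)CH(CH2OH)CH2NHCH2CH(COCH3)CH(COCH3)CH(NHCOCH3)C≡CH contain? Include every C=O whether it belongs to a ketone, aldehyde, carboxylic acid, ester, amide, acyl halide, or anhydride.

CH3OOC: ester, 1 C=O (running total 1).
CH(COOCH3): ester, 1 C=O (running total 2).
CH(CONH2): amide, 1 C=O (running total 3).
CH(COCH3): ketone, 1 C=O (running total 4).
CH(COCH3): ketone, 1 C=O (running total 5).
CH(NHCOCH3): amide, 1 C=O (running total 6).

6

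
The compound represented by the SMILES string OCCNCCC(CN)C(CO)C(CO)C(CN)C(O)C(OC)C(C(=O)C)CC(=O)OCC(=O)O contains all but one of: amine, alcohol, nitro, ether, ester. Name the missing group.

nitro

ester: present (CH2COOCH2 — –C(=O)–O–C with C on the carbonyl side → ester).
amine: present (CH2NHCH2 — C–N–C with sp³ carbons and no adjacent C=O → amine (secondary)).
alcohol: present (HOCH2 — HO– on an sp³ carbon → alcohol).
ether: present (CH(OCH3) — pendant –OCH3: C–O–C with sp³ C, no adjacent C=O → ether).
nitro: no segment matches this pattern.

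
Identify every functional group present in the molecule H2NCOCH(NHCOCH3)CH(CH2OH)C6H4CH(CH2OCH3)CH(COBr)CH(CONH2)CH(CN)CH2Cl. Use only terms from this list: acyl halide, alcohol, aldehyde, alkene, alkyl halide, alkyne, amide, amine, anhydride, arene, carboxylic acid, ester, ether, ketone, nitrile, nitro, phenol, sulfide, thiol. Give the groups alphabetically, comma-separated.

acyl halide, alcohol, alkyl halide, amide, arene, ether, nitrile

Taking each segment in turn:
  H2NCO: –C(=O)NH2: carbonyl C bonded to C and to N → amide (the N is not a separate amine).
  CH(NHCOCH3): pendant –NHC(=O)CH3: N bonded to a carbonyl → amide (not amine).
  CH(CH2OH): pendant –CH2OH on an sp³ backbone C → alcohol.
  C6H4: para-disubstituted benzene ring → arene.
  CH(CH2OCH3): pendant –CH2OCH3: C–O–C linkage → ether.
  CH(COBr): pendant –C(=O)X: carbonyl C bonded to C and halogen → acyl halide.
  CH(CONH2): pendant –CONH2: carbonyl C bonded to C and N → amide.
  CH(CN): pendant –C≡N: nitrile.
  CH2Cl: halogen on an sp³ carbon → alkyl halide.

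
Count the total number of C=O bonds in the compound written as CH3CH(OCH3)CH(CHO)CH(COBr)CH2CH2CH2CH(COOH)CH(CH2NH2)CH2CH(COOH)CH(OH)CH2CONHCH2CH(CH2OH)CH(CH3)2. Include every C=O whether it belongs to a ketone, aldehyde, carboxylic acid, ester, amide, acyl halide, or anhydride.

CH(CHO): aldehyde, 1 C=O (running total 1).
CH(COBr): acyl halide, 1 C=O (running total 2).
CH(COOH): carboxylic acid, 1 C=O (running total 3).
CH(COOH): carboxylic acid, 1 C=O (running total 4).
CH2CONHCH2: amide, 1 C=O (running total 5).

5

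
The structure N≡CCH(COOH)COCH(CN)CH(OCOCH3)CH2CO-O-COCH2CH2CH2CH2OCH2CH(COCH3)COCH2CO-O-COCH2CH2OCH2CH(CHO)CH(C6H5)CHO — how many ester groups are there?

1

Reading the structure from left to right:
  N≡C: N≡C–: carbon triple-bonded to nitrogen → nitrile.
  CH(COOH): pendant –COOH: carbonyl C bonded to C and –OH → carboxylic acid.
  CO: –C(=O)– with carbon on both sides → ketone.
  CH(CN): pendant –C≡N: nitrile.
  CH(OCOCH3): pendant –OC(=O)CH3: an acyloxy group → ester.
  CH2CO-O-COCH2: two acyl groups sharing one oxygen, –C(=O)–O–C(=O)– → anhydride.
  CH2OCH2: C–O–C with sp³ carbons on both sides and no adjacent C=O → ether.
  CH(COCH3): pendant –COCH3: carbonyl C bonded to two carbons → ketone.
  CO: –C(=O)– with carbon on both sides → ketone.
  CH2CO-O-COCH2: two acyl groups sharing one oxygen, –C(=O)–O–C(=O)– → anhydride.
  CH2OCH2: C–O–C with sp³ carbons on both sides and no adjacent C=O → ether.
  CH(CHO): pendant –CHO: carbonyl C bonded to C and H → aldehyde.
  CH(C6H5): pendant –C6H5: benzene ring → arene.
  CHO: terminal –CHO: carbonyl C bonded to H and C → aldehyde.
Ester appears at: CH(OCOCH3) → 1.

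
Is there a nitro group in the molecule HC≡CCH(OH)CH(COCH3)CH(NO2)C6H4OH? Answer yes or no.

yes

Taking each segment in turn:
  HC≡C: C≡C triple bond → alkyne.
  CH(OH): –OH on an sp³ carbon → alcohol (secondary).
  CH(COCH3): pendant –COCH3: carbonyl C bonded to two carbons → ketone.
  CH(NO2): –NO2 on an sp³ carbon → nitro (the N=O is not a carbonyl).
  C6H4OH: –OH attached directly to an aromatic ring → phenol (not alcohol); the ring itself is an arene.
The CH(NO2) segment supplies the nitro: –NO2 on an sp³ carbon → nitro (the N=O is not a carbonyl).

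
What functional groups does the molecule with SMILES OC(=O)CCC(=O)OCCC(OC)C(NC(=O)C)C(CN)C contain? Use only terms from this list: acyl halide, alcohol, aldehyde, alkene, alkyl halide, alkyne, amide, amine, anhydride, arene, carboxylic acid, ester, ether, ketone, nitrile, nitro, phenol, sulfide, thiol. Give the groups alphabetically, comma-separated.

amide, amine, carboxylic acid, ester, ether

–COOH: carbonyl C bonded to –OH and C → carboxylic acid (the –OH is not a separate alcohol).
–C(=O)–O–C with C on the carbonyl side → ester.
pendant –OCH3: C–O–C with sp³ C, no adjacent C=O → ether.
pendant –NHC(=O)CH3: N bonded to a carbonyl → amide (not amine).
pendant –CH2NH2: N on sp³ C, no adjacent C=O → amine.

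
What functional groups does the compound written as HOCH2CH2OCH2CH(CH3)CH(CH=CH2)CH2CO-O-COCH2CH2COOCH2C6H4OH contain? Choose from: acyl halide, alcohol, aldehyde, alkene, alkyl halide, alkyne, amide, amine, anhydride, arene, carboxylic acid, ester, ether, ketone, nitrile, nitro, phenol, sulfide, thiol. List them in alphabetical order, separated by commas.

alcohol, alkene, anhydride, arene, ester, ether, phenol

Working along the chain:
  HOCH2: HO– on an sp³ carbon → alcohol.
  CH2OCH2: C–O–C with sp³ carbons on both sides and no adjacent C=O → ether.
  CH(CH=CH2): pendant –CH=CH2: C=C double bond → alkene.
  CH2CO-O-COCH2: two acyl groups sharing one oxygen, –C(=O)–O–C(=O)– → anhydride.
  CH2COOCH2: –C(=O)–O–C with C on the carbonyl side → ester.
  C6H4OH: –OH attached directly to an aromatic ring → phenol (not alcohol); the ring itself is an arene.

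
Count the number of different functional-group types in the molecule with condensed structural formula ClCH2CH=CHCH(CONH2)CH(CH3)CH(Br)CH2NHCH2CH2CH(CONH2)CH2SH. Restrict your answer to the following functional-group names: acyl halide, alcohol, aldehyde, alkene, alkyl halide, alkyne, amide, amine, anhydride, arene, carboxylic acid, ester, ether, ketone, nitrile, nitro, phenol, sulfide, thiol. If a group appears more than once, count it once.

5

Taking each segment in turn:
  ClCH2: halogen on an sp³ carbon → alkyl halide.
  CH=CH: C=C double bond → alkene.
  CH(CONH2): pendant –CONH2: carbonyl C bonded to C and N → amide.
  CH(Br): halogen on an sp³ carbon → alkyl halide.
  CH2NHCH2: C–N–C with sp³ carbons and no adjacent C=O → amine (secondary).
  CH(CONH2): pendant –CONH2: carbonyl C bonded to C and N → amide.
  CH2SH: –SH on an sp³ carbon → thiol.
Distinct types present: alkene, alkyl halide, amide, amine, thiol.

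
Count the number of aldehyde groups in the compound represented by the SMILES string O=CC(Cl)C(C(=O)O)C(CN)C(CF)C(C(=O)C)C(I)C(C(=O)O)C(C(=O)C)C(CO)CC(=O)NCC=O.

2

terminal –CHO: carbonyl C bonded to H and C → aldehyde.
halogen on an sp³ carbon → alkyl halide.
pendant –COOH: carbonyl C bonded to C and –OH → carboxylic acid.
pendant –CH2NH2: N on sp³ C, no adjacent C=O → amine.
pendant –CH2X: halogen on sp³ carbon → alkyl halide.
pendant –COCH3: carbonyl C bonded to two carbons → ketone.
halogen on an sp³ carbon → alkyl halide.
pendant –COOH: carbonyl C bonded to C and –OH → carboxylic acid.
pendant –COCH3: carbonyl C bonded to two carbons → ketone.
pendant –CH2OH on an sp³ backbone C → alcohol.
–C(=O)–N– linkage → amide (the N is not an amine).
terminal –CHO: carbonyl C bonded to H and C → aldehyde.
Aldehyde appears at: OHC, CHO → 2.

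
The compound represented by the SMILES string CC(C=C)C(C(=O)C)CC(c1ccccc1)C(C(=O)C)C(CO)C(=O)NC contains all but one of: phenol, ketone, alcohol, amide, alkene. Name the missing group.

phenol

alcohol: present (CH(CH2OH) — pendant –CH2OH on an sp³ backbone C → alcohol).
ketone: present (CH(COCH3) — pendant –COCH3: carbonyl C bonded to two carbons → ketone).
alkene: present (CH(CH=CH2) — pendant –CH=CH2: C=C double bond → alkene).
amide: present (CONHCH3 — –C(=O)NHCH3: carbonyl C bonded to C and to N → amide (the N is not an amine)).
phenol: absent. In CH(CH2OH), the –OH is on an sp³ carbon, not on an aromatic ring, so it is an alcohol.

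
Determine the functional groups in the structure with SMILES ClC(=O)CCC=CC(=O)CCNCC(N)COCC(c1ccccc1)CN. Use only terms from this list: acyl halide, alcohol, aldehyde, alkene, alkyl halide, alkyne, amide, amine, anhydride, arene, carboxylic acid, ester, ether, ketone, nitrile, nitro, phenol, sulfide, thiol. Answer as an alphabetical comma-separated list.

Working along the chain:
  ClCO: –C(=O)Cl: carbonyl C bonded to C and to a halogen → acyl halide (not alkyl halide).
  CH=CH: C=C double bond → alkene.
  CO: –C(=O)– with carbon on both sides → ketone.
  CH2NHCH2: C–N–C with sp³ carbons and no adjacent C=O → amine (secondary).
  CH(NH2): –NH2 on an sp³ carbon with no adjacent C=O → amine.
  CH2OCH2: C–O–C with sp³ carbons on both sides and no adjacent C=O → ether.
  CH(C6H5): pendant –C6H5: benzene ring → arene.
  CH2NH2: –NH2 on an sp³ carbon with no adjacent C=O → amine.

acyl halide, alkene, amine, arene, ether, ketone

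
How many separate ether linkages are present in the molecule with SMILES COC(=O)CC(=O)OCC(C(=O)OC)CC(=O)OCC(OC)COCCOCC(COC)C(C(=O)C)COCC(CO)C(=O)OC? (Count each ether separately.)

Reading the structure from left to right:
  CH3OOC: CH3O–C(=O)–: carbonyl C bonded to C and to –OCH3 → ester (not ketone + ether).
  CH2COOCH2: –C(=O)–O–C with C on the carbonyl side → ester.
  CH(COOCH3): pendant –COOCH3: carbonyl C bonded to C and –OCH3 → ester.
  CH2COOCH2: –C(=O)–O–C with C on the carbonyl side → ester.
  CH(OCH3): pendant –OCH3: C–O–C with sp³ C, no adjacent C=O → ether.
  CH2OCH2: C–O–C with sp³ carbons on both sides and no adjacent C=O → ether.
  CH2OCH2: C–O–C with sp³ carbons on both sides and no adjacent C=O → ether.
  CH(CH2OCH3): pendant –CH2OCH3: C–O–C linkage → ether.
  CH(COCH3): pendant –COCH3: carbonyl C bonded to two carbons → ketone.
  CH2OCH2: C–O–C with sp³ carbons on both sides and no adjacent C=O → ether.
  CH(CH2OH): pendant –CH2OH on an sp³ backbone C → alcohol.
  COOCH3: –C(=O)OCH3: carbonyl C bonded to C and to –OCH3 → ester (not ketone + ether).
Ether appears at: CH(OCH3), CH2OCH2, CH2OCH2, CH(CH2OCH3), CH2OCH2 → 5.

5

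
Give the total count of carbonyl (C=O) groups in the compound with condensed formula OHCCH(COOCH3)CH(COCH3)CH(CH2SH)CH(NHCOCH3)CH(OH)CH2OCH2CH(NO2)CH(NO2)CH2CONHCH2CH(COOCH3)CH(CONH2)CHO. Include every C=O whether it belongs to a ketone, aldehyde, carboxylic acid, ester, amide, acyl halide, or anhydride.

8

OHC: aldehyde, 1 C=O (running total 1).
CH(COOCH3): ester, 1 C=O (running total 2).
CH(COCH3): ketone, 1 C=O (running total 3).
CH(NHCOCH3): amide, 1 C=O (running total 4).
CH2CONHCH2: amide, 1 C=O (running total 5).
CH(COOCH3): ester, 1 C=O (running total 6).
CH(CONH2): amide, 1 C=O (running total 7).
CHO: aldehyde, 1 C=O (running total 8).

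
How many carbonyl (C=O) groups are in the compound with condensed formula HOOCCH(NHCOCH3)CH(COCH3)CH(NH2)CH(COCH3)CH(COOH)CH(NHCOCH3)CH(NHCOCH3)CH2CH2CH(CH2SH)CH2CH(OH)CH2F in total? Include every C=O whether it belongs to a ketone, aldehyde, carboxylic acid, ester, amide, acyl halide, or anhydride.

HOOC: carboxylic acid, 1 C=O (running total 1).
CH(NHCOCH3): amide, 1 C=O (running total 2).
CH(COCH3): ketone, 1 C=O (running total 3).
CH(COCH3): ketone, 1 C=O (running total 4).
CH(COOH): carboxylic acid, 1 C=O (running total 5).
CH(NHCOCH3): amide, 1 C=O (running total 6).
CH(NHCOCH3): amide, 1 C=O (running total 7).

7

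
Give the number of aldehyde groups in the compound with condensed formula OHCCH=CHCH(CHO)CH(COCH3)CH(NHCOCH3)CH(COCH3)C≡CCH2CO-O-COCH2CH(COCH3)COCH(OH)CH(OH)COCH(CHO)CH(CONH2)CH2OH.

3

Taking each segment in turn:
  OHC: terminal –CHO: carbonyl C bonded to H and C → aldehyde.
  CH=CH: C=C double bond → alkene.
  CH(CHO): pendant –CHO: carbonyl C bonded to C and H → aldehyde.
  CH(COCH3): pendant –COCH3: carbonyl C bonded to two carbons → ketone.
  CH(NHCOCH3): pendant –NHC(=O)CH3: N bonded to a carbonyl → amide (not amine).
  CH(COCH3): pendant –COCH3: carbonyl C bonded to two carbons → ketone.
  C≡C: C≡C triple bond → alkyne.
  CH2CO-O-COCH2: two acyl groups sharing one oxygen, –C(=O)–O–C(=O)– → anhydride.
  CH(COCH3): pendant –COCH3: carbonyl C bonded to two carbons → ketone.
  CO: –C(=O)– with carbon on both sides → ketone.
  CH(OH): –OH on an sp³ carbon → alcohol (secondary).
  CH(OH): –OH on an sp³ carbon → alcohol (secondary).
  CO: –C(=O)– with carbon on both sides → ketone.
  CH(CHO): pendant –CHO: carbonyl C bonded to C and H → aldehyde.
  CH(CONH2): pendant –CONH2: carbonyl C bonded to C and N → amide.
  CH2OH: –OH on an sp³ carbon → alcohol.
Aldehyde appears at: OHC, CH(CHO), CH(CHO) → 3.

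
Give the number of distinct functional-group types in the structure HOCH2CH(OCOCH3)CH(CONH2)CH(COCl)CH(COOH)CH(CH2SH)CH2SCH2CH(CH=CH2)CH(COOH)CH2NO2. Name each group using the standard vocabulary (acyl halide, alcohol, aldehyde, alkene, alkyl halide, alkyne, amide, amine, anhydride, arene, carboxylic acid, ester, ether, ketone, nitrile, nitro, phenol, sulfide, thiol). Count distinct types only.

Working along the chain:
  HOCH2: HO– on an sp³ carbon → alcohol.
  CH(OCOCH3): pendant –OC(=O)CH3: an acyloxy group → ester.
  CH(CONH2): pendant –CONH2: carbonyl C bonded to C and N → amide.
  CH(COCl): pendant –C(=O)X: carbonyl C bonded to C and halogen → acyl halide.
  CH(COOH): pendant –COOH: carbonyl C bonded to C and –OH → carboxylic acid.
  CH(CH2SH): pendant –CH2SH → thiol.
  CH2SCH2: C–S–C linkage → sulfide (thioether).
  CH(CH=CH2): pendant –CH=CH2: C=C double bond → alkene.
  CH(COOH): pendant –COOH: carbonyl C bonded to C and –OH → carboxylic acid.
  CH2NO2: –NO2 on carbon → nitro group.
Distinct types present: acyl halide, alcohol, alkene, amide, carboxylic acid, ester, nitro, sulfide, thiol.

9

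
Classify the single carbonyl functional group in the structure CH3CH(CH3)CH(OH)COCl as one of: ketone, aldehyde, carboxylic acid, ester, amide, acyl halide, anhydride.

acyl halide

The carbonyl is in the COCl segment: –C(=O)Cl: carbonyl C bonded to C and to a halogen → acyl halide (not alkyl halide).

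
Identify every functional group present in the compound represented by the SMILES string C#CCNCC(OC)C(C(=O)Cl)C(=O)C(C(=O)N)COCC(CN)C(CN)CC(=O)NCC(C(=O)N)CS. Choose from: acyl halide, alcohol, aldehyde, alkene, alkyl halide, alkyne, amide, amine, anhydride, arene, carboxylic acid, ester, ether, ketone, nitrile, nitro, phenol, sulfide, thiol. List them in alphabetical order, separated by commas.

Reading the structure from left to right:
  HC≡C: C≡C triple bond → alkyne.
  CH2NHCH2: C–N–C with sp³ carbons and no adjacent C=O → amine (secondary).
  CH(OCH3): pendant –OCH3: C–O–C with sp³ C, no adjacent C=O → ether.
  CH(COCl): pendant –C(=O)X: carbonyl C bonded to C and halogen → acyl halide.
  CO: –C(=O)– with carbon on both sides → ketone.
  CH(CONH2): pendant –CONH2: carbonyl C bonded to C and N → amide.
  CH2OCH2: C–O–C with sp³ carbons on both sides and no adjacent C=O → ether.
  CH(CH2NH2): pendant –CH2NH2: N on sp³ C, no adjacent C=O → amine.
  CH(CH2NH2): pendant –CH2NH2: N on sp³ C, no adjacent C=O → amine.
  CH2CONHCH2: –C(=O)–N– linkage → amide (the N is not an amine).
  CH(CONH2): pendant –CONH2: carbonyl C bonded to C and N → amide.
  CH2SH: –SH on an sp³ carbon → thiol.

acyl halide, alkyne, amide, amine, ether, ketone, thiol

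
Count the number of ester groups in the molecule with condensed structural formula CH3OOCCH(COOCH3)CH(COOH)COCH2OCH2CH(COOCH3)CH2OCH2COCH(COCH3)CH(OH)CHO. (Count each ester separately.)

CH3O–C(=O)–: carbonyl C bonded to C and to –OCH3 → ester (not ketone + ether).
pendant –COOCH3: carbonyl C bonded to C and –OCH3 → ester.
pendant –COOH: carbonyl C bonded to C and –OH → carboxylic acid.
–C(=O)– with carbon on both sides → ketone.
C–O–C with sp³ carbons on both sides and no adjacent C=O → ether.
pendant –COOCH3: carbonyl C bonded to C and –OCH3 → ester.
C–O–C with sp³ carbons on both sides and no adjacent C=O → ether.
–C(=O)– with carbon on both sides → ketone.
pendant –COCH3: carbonyl C bonded to two carbons → ketone.
–OH on an sp³ carbon → alcohol (secondary).
terminal –CHO: carbonyl C bonded to H and C → aldehyde.
Ester appears at: CH3OOC, CH(COOCH3), CH(COOCH3) → 3.

3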